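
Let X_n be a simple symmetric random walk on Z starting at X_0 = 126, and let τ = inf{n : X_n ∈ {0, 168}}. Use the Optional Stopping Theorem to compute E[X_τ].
E[X_τ] = 126

X_n is a martingale and τ is a bounded-mean stopping time (indeed τ is finite a.s. with bounded expectation since the walk is in a bounded region). By the OST, E[X_τ] = E[X_0] = 126. Equivalently: E[X_τ] = 168 · P(hit 168 first) + 0 · P(hit 0 first) = 168 · (126/168) = 126.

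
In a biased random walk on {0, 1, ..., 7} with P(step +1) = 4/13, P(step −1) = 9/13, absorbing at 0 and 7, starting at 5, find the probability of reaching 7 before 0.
P(hit 7 before 0) = (1 − (9/4)^5) / (1 − (9/4)^7) = 185680/953317

Let u_k denote P(reach 7 before 0 | start at k). Boundary: u_0 = 0, u_7 = 1. Recurrence: u_k = 4/13·u_{k+1} + 9/13·u_{k-1} for 1 ≤ k ≤ 6. Try u_k = A + B·r^k with r = q/p = (9/13)/(4/13) = 9/4. Substitution satisfies the recurrence; boundary conditions give:
  u_k = (1 − r^k) / (1 − r^N) = (1 − (9/4)^5) / (1 − (9/4)^7) = 185680/953317.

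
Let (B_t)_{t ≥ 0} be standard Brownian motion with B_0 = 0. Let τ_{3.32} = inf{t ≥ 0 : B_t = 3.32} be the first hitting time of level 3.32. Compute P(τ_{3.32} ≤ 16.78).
P(τ_{3.32} ≤ 16.78) = 2(1 − Φ(3.32/√16.78)) = 2(1 − Φ(0.8105)) ≈ 0.4177

By the reflection principle for standard BM, P(τ_b ≤ t) = 2 · P(B_t ≥ b). Since B_t ~ N(0, t), P(B_t ≥ 3.32) = 1 − Φ(3.32/√t) = 1 − Φ(3.32/√16.78) = 1 − Φ(0.8105) ≈ 0.20883. Doubling: P(τ_{3.32} ≤ 16.78) ≈ 2 · 0.20883 = 0.41766 ≈ 0.4177.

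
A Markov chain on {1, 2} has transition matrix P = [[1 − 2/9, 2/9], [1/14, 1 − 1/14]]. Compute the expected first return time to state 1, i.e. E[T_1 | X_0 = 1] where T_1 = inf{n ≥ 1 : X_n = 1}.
E[T_1 | X_0 = 1] = 1/π_1 = 37/9

For an irreducible recurrent Markov chain with stationary distribution π, E[T_i | X_0 = i] = 1/π_i (Kac's formula). Here π_1 = (1/14)/(2/9 + 1/14) = (1/14)/(37/126) = 9/37, so E[T_1 | X_0 = 1] = 1/π_1 = (2/9 + 1/14)/(1/14) = (37/126)/(1/14) = 37/9.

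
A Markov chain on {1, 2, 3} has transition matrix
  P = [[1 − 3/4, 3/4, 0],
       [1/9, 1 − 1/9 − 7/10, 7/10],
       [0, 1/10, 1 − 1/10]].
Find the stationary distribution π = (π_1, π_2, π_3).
π = (1/55, 27/220, 189/220)

This is a birth-death chain on three states, which satisfies detailed balance: π_1 · P_{12} = π_2 · P_{21} and π_2 · P_{23} = π_3 · P_{32}.
From π_1 · 3/4 = π_2 · 1/9: π_2/π_1 = (3/4)/(1/9) = 27/4.
From π_2 · 7/10 = π_3 · 1/10: π_3/π_2 = (7/10)/(1/10) = 7.
Take π_1 proportional to 1; then unnormalized π = (1, 27/4, 189/4). Normalize by dividing by the sum 55:
  π = (1/55, 27/220, 189/220).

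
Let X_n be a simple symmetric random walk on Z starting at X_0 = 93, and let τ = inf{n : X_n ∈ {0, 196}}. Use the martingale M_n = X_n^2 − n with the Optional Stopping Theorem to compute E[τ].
E[τ] = 9579

M_n = X_n^2 − n is a martingale (since E[X_{n+1}^2 | F_n] = X_n^2 + 1). By OST (τ has finite mean in a bounded region), E[M_τ] = E[M_0] = X_0^2 − 0 = 93^2 = 8649. Also E[M_τ] = E[X_τ^2] − E[τ]. The walk exits at 0 or 196, with P(hit 196 first) = 93/196, so E[X_τ^2] = 196^2 · 93/196 + 0 = 18228. Thus E[τ] = E[X_τ^2] − E[M_τ] = 18228 − 8649 = 9579 = 93(196 − 93) = 9579.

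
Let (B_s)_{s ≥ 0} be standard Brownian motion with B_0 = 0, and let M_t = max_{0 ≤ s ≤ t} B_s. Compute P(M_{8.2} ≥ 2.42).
P(M_{8.2} ≥ 2.42) = 2·P(B_{8.2} ≥ 2.42) = 2(1 − Φ(2.42/√8.2)) ≈ 0.3981

By the reflection principle for Brownian motion, P(M_t ≥ a) = 2 · P(B_t ≥ a) for a ≥ 0. Since B_t ~ N(0, t), P(B_t ≥ 2.42) = 1 − Φ(2.42/√t) = 1 − Φ(2.42/√8.2) = 1 − Φ(0.8451). So
  P(M_{8.2} ≥ 2.42) = 2(1 − Φ(0.8451)) ≈ 0.3981.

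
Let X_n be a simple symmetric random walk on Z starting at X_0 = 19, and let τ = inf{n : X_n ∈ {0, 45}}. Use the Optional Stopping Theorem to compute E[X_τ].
E[X_τ] = 19

X_n is a martingale and τ is a bounded-mean stopping time (indeed τ is finite a.s. with bounded expectation since the walk is in a bounded region). By the OST, E[X_τ] = E[X_0] = 19. Equivalently: E[X_τ] = 45 · P(hit 45 first) + 0 · P(hit 0 first) = 45 · (19/45) = 19.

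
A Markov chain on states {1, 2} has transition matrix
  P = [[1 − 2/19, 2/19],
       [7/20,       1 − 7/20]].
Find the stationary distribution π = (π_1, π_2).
π_1 = 133/173, π_2 = 40/173

Solve πP = π with π_1 + π_2 = 1. From πP = π: π_1 · (1 − 2/19) + π_2 · 7/20 = π_1 ⇒ π_2 · 7/20 = π_1 · 2/19 ⇒ π_2/π_1 = (2/19)/(7/20) = 40/133. Together with π_1 + π_2 = 1:
  π_1 = (7/20)/(2/19 + 7/20) = (7/20)/(173/380) = 133/173,
  π_2 = (2/19)/(2/19 + 7/20) = (2/19)/(173/380) = 40/173.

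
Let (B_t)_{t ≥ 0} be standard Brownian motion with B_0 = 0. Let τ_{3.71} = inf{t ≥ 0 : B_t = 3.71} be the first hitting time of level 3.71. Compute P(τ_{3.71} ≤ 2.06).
P(τ_{3.71} ≤ 2.06) = 2(1 − Φ(3.71/√2.06)) = 2(1 − Φ(2.5849)) ≈ 0.0097

By the reflection principle for standard BM, P(τ_b ≤ t) = 2 · P(B_t ≥ b). Since B_t ~ N(0, t), P(B_t ≥ 3.71) = 1 − Φ(3.71/√t) = 1 − Φ(3.71/√2.06) = 1 − Φ(2.5849) ≈ 0.00487. Doubling: P(τ_{3.71} ≤ 2.06) ≈ 2 · 0.00487 = 0.00974 ≈ 0.0097.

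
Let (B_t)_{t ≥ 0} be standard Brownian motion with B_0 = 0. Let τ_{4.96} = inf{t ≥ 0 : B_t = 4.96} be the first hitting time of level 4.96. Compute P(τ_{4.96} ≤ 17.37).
P(τ_{4.96} ≤ 17.37) = 2(1 − Φ(4.96/√17.37)) = 2(1 − Φ(1.1901)) ≈ 0.2340

By the reflection principle for standard BM, P(τ_b ≤ t) = 2 · P(B_t ≥ b). Since B_t ~ N(0, t), P(B_t ≥ 4.96) = 1 − Φ(4.96/√t) = 1 − Φ(4.96/√17.37) = 1 − Φ(1.1901) ≈ 0.11700. Doubling: P(τ_{4.96} ≤ 17.37) ≈ 2 · 0.11700 = 0.23400 ≈ 0.2340.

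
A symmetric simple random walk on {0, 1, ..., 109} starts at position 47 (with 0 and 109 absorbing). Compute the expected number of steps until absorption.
E[τ | X_0 = 47] = 2914

Let v_k = E[τ | X_0 = k]. Boundary: v_0 = v_109 = 0. Recurrence: v_k = 1 + (v_{k-1} + v_{k+1})/2 for 1 ≤ k ≤ 108. The particular solution to v_k − (v_{k-1} + v_{k+1})/2 = 1 is v_k = −k^2. Adding homogeneous solution A + B k and matching boundaries gives v_k = k (109 − k). Substituting k = 47: v_47 = 47 · 62 = 2914.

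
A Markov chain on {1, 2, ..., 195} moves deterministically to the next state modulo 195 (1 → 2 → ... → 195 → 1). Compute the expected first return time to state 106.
E[T_106 | X_0 = 106] = 195

The chain cycles deterministically, so starting at state 106 it returns in exactly 195 steps. Equivalently, the stationary distribution is uniform π_j = 1/195 for every state j, so by Kac's formula E[T_106] = 1/π_106 = 195.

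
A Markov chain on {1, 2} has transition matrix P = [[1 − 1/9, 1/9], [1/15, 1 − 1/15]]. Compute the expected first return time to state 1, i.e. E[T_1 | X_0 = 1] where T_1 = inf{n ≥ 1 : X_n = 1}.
E[T_1 | X_0 = 1] = 1/π_1 = 8/3

For an irreducible recurrent Markov chain with stationary distribution π, E[T_i | X_0 = i] = 1/π_i (Kac's formula). Here π_1 = (1/15)/(1/9 + 1/15) = (1/15)/(8/45) = 3/8, so E[T_1 | X_0 = 1] = 1/π_1 = (1/9 + 1/15)/(1/15) = (8/45)/(1/15) = 8/3.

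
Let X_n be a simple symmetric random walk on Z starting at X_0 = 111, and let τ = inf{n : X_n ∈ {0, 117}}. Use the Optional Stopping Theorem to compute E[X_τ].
E[X_τ] = 111

X_n is a martingale and τ is a bounded-mean stopping time (indeed τ is finite a.s. with bounded expectation since the walk is in a bounded region). By the OST, E[X_τ] = E[X_0] = 111. Equivalently: E[X_τ] = 117 · P(hit 117 first) + 0 · P(hit 0 first) = 117 · (111/117) = 111.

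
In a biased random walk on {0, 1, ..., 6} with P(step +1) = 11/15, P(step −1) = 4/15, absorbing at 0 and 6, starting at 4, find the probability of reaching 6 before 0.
P(hit 6 before 0) = (1 − (4/11)^4) / (1 − (4/11)^6) = 16577/16833

Let u_k denote P(reach 6 before 0 | start at k). Boundary: u_0 = 0, u_6 = 1. Recurrence: u_k = 11/15·u_{k+1} + 4/15·u_{k-1} for 1 ≤ k ≤ 5. Try u_k = A + B·r^k with r = q/p = (4/15)/(11/15) = 4/11. Substitution satisfies the recurrence; boundary conditions give:
  u_k = (1 − r^k) / (1 − r^N) = (1 − (4/11)^4) / (1 − (4/11)^6) = 16577/16833.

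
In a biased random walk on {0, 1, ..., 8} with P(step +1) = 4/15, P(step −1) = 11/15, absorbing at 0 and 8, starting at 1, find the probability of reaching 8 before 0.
P(hit 8 before 0) = (1 − (11/4)^1) / (1 − (11/4)^8) = 16384/30613335

Let u_k denote P(reach 8 before 0 | start at k). Boundary: u_0 = 0, u_8 = 1. Recurrence: u_k = 4/15·u_{k+1} + 11/15·u_{k-1} for 1 ≤ k ≤ 7. Try u_k = A + B·r^k with r = q/p = (11/15)/(4/15) = 11/4. Substitution satisfies the recurrence; boundary conditions give:
  u_k = (1 − r^k) / (1 − r^N) = (1 − (11/4)^1) / (1 − (11/4)^8) = 16384/30613335.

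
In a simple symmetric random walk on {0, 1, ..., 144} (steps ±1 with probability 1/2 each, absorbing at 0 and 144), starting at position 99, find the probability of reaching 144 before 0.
P(hit 144 before 0) = 99/144 = 11/16

Let u_k = P(hit 144 before 0 | start at k). Then u_0 = 0, u_144 = 1, and u_k = u_{k-1}/2 + u_{k+1}/2 for 1 ≤ k ≤ 143. This harmonic recurrence is solved by u_k = k/144, giving u_99 = 99/144 = 11/16.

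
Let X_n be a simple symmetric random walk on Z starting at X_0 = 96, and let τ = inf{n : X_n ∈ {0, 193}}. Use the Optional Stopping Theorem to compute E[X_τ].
E[X_τ] = 96

X_n is a martingale and τ is a bounded-mean stopping time (indeed τ is finite a.s. with bounded expectation since the walk is in a bounded region). By the OST, E[X_τ] = E[X_0] = 96. Equivalently: E[X_τ] = 193 · P(hit 193 first) + 0 · P(hit 0 first) = 193 · (96/193) = 96.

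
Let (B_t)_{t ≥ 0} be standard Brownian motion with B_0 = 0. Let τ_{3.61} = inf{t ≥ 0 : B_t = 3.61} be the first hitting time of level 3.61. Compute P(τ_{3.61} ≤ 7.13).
P(τ_{3.61} ≤ 7.13) = 2(1 − Φ(3.61/√7.13)) = 2(1 − Φ(1.3520)) ≈ 0.1764

By the reflection principle for standard BM, P(τ_b ≤ t) = 2 · P(B_t ≥ b). Since B_t ~ N(0, t), P(B_t ≥ 3.61) = 1 − Φ(3.61/√t) = 1 − Φ(3.61/√7.13) = 1 − Φ(1.3520) ≈ 0.08819. Doubling: P(τ_{3.61} ≤ 7.13) ≈ 2 · 0.08819 = 0.17638 ≈ 0.1764.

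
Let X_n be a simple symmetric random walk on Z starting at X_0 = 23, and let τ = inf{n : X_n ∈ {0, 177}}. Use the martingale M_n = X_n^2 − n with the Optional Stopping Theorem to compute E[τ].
E[τ] = 3542

M_n = X_n^2 − n is a martingale (since E[X_{n+1}^2 | F_n] = X_n^2 + 1). By OST (τ has finite mean in a bounded region), E[M_τ] = E[M_0] = X_0^2 − 0 = 23^2 = 529. Also E[M_τ] = E[X_τ^2] − E[τ]. The walk exits at 0 or 177, with P(hit 177 first) = 23/177, so E[X_τ^2] = 177^2 · 23/177 + 0 = 4071. Thus E[τ] = E[X_τ^2] − E[M_τ] = 4071 − 529 = 3542 = 23(177 − 23) = 3542.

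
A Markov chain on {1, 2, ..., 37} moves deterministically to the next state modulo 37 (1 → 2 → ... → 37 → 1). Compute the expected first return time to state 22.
E[T_22 | X_0 = 22] = 37

The chain cycles deterministically, so starting at state 22 it returns in exactly 37 steps. Equivalently, the stationary distribution is uniform π_j = 1/37 for every state j, so by Kac's formula E[T_22] = 1/π_22 = 37.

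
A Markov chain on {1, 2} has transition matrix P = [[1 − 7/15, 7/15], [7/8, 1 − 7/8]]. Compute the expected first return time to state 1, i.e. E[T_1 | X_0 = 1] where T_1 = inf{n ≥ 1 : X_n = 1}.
E[T_1 | X_0 = 1] = 1/π_1 = 23/15

For an irreducible recurrent Markov chain with stationary distribution π, E[T_i | X_0 = i] = 1/π_i (Kac's formula). Here π_1 = (7/8)/(7/15 + 7/8) = (7/8)/(161/120) = 15/23, so E[T_1 | X_0 = 1] = 1/π_1 = (7/15 + 7/8)/(7/8) = (161/120)/(7/8) = 23/15.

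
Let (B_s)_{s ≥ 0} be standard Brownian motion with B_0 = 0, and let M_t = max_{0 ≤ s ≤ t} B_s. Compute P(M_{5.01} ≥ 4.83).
P(M_{5.01} ≥ 4.83) = 2·P(B_{5.01} ≥ 4.83) = 2(1 − Φ(4.83/√5.01)) ≈ 0.0309

By the reflection principle for Brownian motion, P(M_t ≥ a) = 2 · P(B_t ≥ a) for a ≥ 0. Since B_t ~ N(0, t), P(B_t ≥ 4.83) = 1 − Φ(4.83/√t) = 1 − Φ(4.83/√5.01) = 1 − Φ(2.1579). So
  P(M_{5.01} ≥ 4.83) = 2(1 − Φ(2.1579)) ≈ 0.0309.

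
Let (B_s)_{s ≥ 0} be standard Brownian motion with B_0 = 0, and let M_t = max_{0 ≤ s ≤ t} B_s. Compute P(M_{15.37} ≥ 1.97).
P(M_{15.37} ≥ 1.97) = 2·P(B_{15.37} ≥ 1.97) = 2(1 − Φ(1.97/√15.37)) ≈ 0.6153

By the reflection principle for Brownian motion, P(M_t ≥ a) = 2 · P(B_t ≥ a) for a ≥ 0. Since B_t ~ N(0, t), P(B_t ≥ 1.97) = 1 − Φ(1.97/√t) = 1 − Φ(1.97/√15.37) = 1 − Φ(0.5025). So
  P(M_{15.37} ≥ 1.97) = 2(1 − Φ(0.5025)) ≈ 0.6153.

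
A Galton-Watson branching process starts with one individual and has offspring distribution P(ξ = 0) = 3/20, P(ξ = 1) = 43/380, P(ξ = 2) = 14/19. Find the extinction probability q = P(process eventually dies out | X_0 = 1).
q = 57/280

The pgf is f(s) = 3/20 + 43/380·s + 14/19·s². The extinction probability q is the smallest fixed point of f in [0, 1]. Setting s = f(s):
  14/19·s² + (43/380 − 1)·s + 3/20 = 0
  14/19·s² − (3/20 + 14/19)·s + 3/20 = 0
which factors as (s − 1)·(14/19·s − 3/20) = 0, giving roots s = 1 and s = (3/20)/(14/19) = 57/280.
Mean offspring μ = 43/380 + 2·14/19 = 603/380 > 1 (supercritical), so q < 1. The extinction probability is the smaller root: q = (3/20)/(14/19) = 57/280.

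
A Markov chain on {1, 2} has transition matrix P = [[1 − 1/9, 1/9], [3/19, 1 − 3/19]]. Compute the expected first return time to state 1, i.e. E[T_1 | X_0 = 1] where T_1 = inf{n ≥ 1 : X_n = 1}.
E[T_1 | X_0 = 1] = 1/π_1 = 46/27

For an irreducible recurrent Markov chain with stationary distribution π, E[T_i | X_0 = i] = 1/π_i (Kac's formula). Here π_1 = (3/19)/(1/9 + 3/19) = (3/19)/(46/171) = 27/46, so E[T_1 | X_0 = 1] = 1/π_1 = (1/9 + 3/19)/(3/19) = (46/171)/(3/19) = 46/27.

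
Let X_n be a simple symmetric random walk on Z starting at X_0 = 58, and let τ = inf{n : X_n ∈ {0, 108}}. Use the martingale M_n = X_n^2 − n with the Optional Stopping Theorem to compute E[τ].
E[τ] = 2900

M_n = X_n^2 − n is a martingale (since E[X_{n+1}^2 | F_n] = X_n^2 + 1). By OST (τ has finite mean in a bounded region), E[M_τ] = E[M_0] = X_0^2 − 0 = 58^2 = 3364. Also E[M_τ] = E[X_τ^2] − E[τ]. The walk exits at 0 or 108, with P(hit 108 first) = 58/108, so E[X_τ^2] = 108^2 · 58/108 + 0 = 6264. Thus E[τ] = E[X_τ^2] − E[M_τ] = 6264 − 3364 = 2900 = 58(108 − 58) = 2900.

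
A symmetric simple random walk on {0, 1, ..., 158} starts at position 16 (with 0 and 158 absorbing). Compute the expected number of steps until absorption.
E[τ | X_0 = 16] = 2272

Let v_k = E[τ | X_0 = k]. Boundary: v_0 = v_158 = 0. Recurrence: v_k = 1 + (v_{k-1} + v_{k+1})/2 for 1 ≤ k ≤ 157. The particular solution to v_k − (v_{k-1} + v_{k+1})/2 = 1 is v_k = −k^2. Adding homogeneous solution A + B k and matching boundaries gives v_k = k (158 − k). Substituting k = 16: v_16 = 16 · 142 = 2272.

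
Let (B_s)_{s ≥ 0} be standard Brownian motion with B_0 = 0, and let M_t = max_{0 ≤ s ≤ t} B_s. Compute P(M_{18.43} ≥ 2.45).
P(M_{18.43} ≥ 2.45) = 2·P(B_{18.43} ≥ 2.45) = 2(1 − Φ(2.45/√18.43)) ≈ 0.5682

By the reflection principle for Brownian motion, P(M_t ≥ a) = 2 · P(B_t ≥ a) for a ≥ 0. Since B_t ~ N(0, t), P(B_t ≥ 2.45) = 1 − Φ(2.45/√t) = 1 − Φ(2.45/√18.43) = 1 − Φ(0.5707). So
  P(M_{18.43} ≥ 2.45) = 2(1 − Φ(0.5707)) ≈ 0.5682.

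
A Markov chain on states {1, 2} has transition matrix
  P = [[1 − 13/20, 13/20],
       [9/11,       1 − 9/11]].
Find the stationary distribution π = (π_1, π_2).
π_1 = 180/323, π_2 = 143/323

Solve πP = π with π_1 + π_2 = 1. From πP = π: π_1 · (1 − 13/20) + π_2 · 9/11 = π_1 ⇒ π_2 · 9/11 = π_1 · 13/20 ⇒ π_2/π_1 = (13/20)/(9/11) = 143/180. Together with π_1 + π_2 = 1:
  π_1 = (9/11)/(13/20 + 9/11) = (9/11)/(323/220) = 180/323,
  π_2 = (13/20)/(13/20 + 9/11) = (13/20)/(323/220) = 143/323.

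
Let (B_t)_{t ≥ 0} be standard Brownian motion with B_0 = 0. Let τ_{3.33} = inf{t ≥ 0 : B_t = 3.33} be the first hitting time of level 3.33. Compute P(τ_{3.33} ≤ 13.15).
P(τ_{3.33} ≤ 13.15) = 2(1 − Φ(3.33/√13.15)) = 2(1 − Φ(0.9183)) ≈ 0.3585

By the reflection principle for standard BM, P(τ_b ≤ t) = 2 · P(B_t ≥ b). Since B_t ~ N(0, t), P(B_t ≥ 3.33) = 1 − Φ(3.33/√t) = 1 − Φ(3.33/√13.15) = 1 − Φ(0.9183) ≈ 0.17923. Doubling: P(τ_{3.33} ≤ 13.15) ≈ 2 · 0.17923 = 0.35846 ≈ 0.3585.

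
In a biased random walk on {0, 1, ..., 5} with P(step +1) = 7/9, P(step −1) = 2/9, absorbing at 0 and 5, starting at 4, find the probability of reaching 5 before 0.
P(hit 5 before 0) = (1 − (2/7)^4) / (1 − (2/7)^5) = 3339/3355

Let u_k denote P(reach 5 before 0 | start at k). Boundary: u_0 = 0, u_5 = 1. Recurrence: u_k = 7/9·u_{k+1} + 2/9·u_{k-1} for 1 ≤ k ≤ 4. Try u_k = A + B·r^k with r = q/p = (2/9)/(7/9) = 2/7. Substitution satisfies the recurrence; boundary conditions give:
  u_k = (1 − r^k) / (1 − r^N) = (1 − (2/7)^4) / (1 − (2/7)^5) = 3339/3355.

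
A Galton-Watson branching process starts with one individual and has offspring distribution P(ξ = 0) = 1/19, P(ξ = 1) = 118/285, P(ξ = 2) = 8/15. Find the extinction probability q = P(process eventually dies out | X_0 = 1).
q = 15/152

The pgf is f(s) = 1/19 + 118/285·s + 8/15·s². The extinction probability q is the smallest fixed point of f in [0, 1]. Setting s = f(s):
  8/15·s² + (118/285 − 1)·s + 1/19 = 0
  8/15·s² − (1/19 + 8/15)·s + 1/19 = 0
which factors as (s − 1)·(8/15·s − 1/19) = 0, giving roots s = 1 and s = (1/19)/(8/15) = 15/152.
Mean offspring μ = 118/285 + 2·8/15 = 422/285 > 1 (supercritical), so q < 1. The extinction probability is the smaller root: q = (1/19)/(8/15) = 15/152.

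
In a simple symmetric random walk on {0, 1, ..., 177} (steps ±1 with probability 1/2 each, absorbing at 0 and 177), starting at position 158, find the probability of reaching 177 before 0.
P(hit 177 before 0) = 158/177

Let u_k = P(hit 177 before 0 | start at k). Then u_0 = 0, u_177 = 1, and u_k = u_{k-1}/2 + u_{k+1}/2 for 1 ≤ k ≤ 176. This harmonic recurrence is solved by u_k = k/177, giving u_158 = 158/177.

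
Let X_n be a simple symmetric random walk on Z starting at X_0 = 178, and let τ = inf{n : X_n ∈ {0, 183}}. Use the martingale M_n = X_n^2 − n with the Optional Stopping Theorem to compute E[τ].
E[τ] = 890

M_n = X_n^2 − n is a martingale (since E[X_{n+1}^2 | F_n] = X_n^2 + 1). By OST (τ has finite mean in a bounded region), E[M_τ] = E[M_0] = X_0^2 − 0 = 178^2 = 31684. Also E[M_τ] = E[X_τ^2] − E[τ]. The walk exits at 0 or 183, with P(hit 183 first) = 178/183, so E[X_τ^2] = 183^2 · 178/183 + 0 = 32574. Thus E[τ] = E[X_τ^2] − E[M_τ] = 32574 − 31684 = 890 = 178(183 − 178) = 890.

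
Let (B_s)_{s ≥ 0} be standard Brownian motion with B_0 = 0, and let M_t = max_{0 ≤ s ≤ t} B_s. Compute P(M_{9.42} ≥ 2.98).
P(M_{9.42} ≥ 2.98) = 2·P(B_{9.42} ≥ 2.98) = 2(1 − Φ(2.98/√9.42)) ≈ 0.3316

By the reflection principle for Brownian motion, P(M_t ≥ a) = 2 · P(B_t ≥ a) for a ≥ 0. Since B_t ~ N(0, t), P(B_t ≥ 2.98) = 1 − Φ(2.98/√t) = 1 − Φ(2.98/√9.42) = 1 − Φ(0.9709). So
  P(M_{9.42} ≥ 2.98) = 2(1 − Φ(0.9709)) ≈ 0.3316.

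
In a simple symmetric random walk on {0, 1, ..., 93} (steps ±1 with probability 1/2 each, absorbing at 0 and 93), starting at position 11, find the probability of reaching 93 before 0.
P(hit 93 before 0) = 11/93

Let u_k = P(hit 93 before 0 | start at k). Then u_0 = 0, u_93 = 1, and u_k = u_{k-1}/2 + u_{k+1}/2 for 1 ≤ k ≤ 92. This harmonic recurrence is solved by u_k = k/93, giving u_11 = 11/93.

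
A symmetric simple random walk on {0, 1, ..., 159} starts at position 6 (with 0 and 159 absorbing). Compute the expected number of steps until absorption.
E[τ | X_0 = 6] = 918

Let v_k = E[τ | X_0 = k]. Boundary: v_0 = v_159 = 0. Recurrence: v_k = 1 + (v_{k-1} + v_{k+1})/2 for 1 ≤ k ≤ 158. The particular solution to v_k − (v_{k-1} + v_{k+1})/2 = 1 is v_k = −k^2. Adding homogeneous solution A + B k and matching boundaries gives v_k = k (159 − k). Substituting k = 6: v_6 = 6 · 153 = 918.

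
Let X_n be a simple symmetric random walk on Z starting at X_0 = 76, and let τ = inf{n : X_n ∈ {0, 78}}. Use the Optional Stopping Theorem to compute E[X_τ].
E[X_τ] = 76

X_n is a martingale and τ is a bounded-mean stopping time (indeed τ is finite a.s. with bounded expectation since the walk is in a bounded region). By the OST, E[X_τ] = E[X_0] = 76. Equivalently: E[X_τ] = 78 · P(hit 78 first) + 0 · P(hit 0 first) = 78 · (76/78) = 76.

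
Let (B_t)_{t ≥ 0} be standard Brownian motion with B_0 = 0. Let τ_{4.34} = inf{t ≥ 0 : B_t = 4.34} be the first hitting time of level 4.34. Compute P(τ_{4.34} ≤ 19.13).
P(τ_{4.34} ≤ 19.13) = 2(1 − Φ(4.34/√19.13)) = 2(1 − Φ(0.9923)) ≈ 0.3211

By the reflection principle for standard BM, P(τ_b ≤ t) = 2 · P(B_t ≥ b). Since B_t ~ N(0, t), P(B_t ≥ 4.34) = 1 − Φ(4.34/√t) = 1 − Φ(4.34/√19.13) = 1 − Φ(0.9923) ≈ 0.16053. Doubling: P(τ_{4.34} ≤ 19.13) ≈ 2 · 0.16053 = 0.32106 ≈ 0.3211.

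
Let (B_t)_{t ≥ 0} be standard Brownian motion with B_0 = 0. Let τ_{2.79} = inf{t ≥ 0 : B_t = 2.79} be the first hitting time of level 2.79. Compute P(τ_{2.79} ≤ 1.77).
P(τ_{2.79} ≤ 1.77) = 2(1 − Φ(2.79/√1.77)) = 2(1 − Φ(2.0971)) ≈ 0.0360

By the reflection principle for standard BM, P(τ_b ≤ t) = 2 · P(B_t ≥ b). Since B_t ~ N(0, t), P(B_t ≥ 2.79) = 1 − Φ(2.79/√t) = 1 − Φ(2.79/√1.77) = 1 − Φ(2.0971) ≈ 0.01799. Doubling: P(τ_{2.79} ≤ 1.77) ≈ 2 · 0.01799 = 0.03598 ≈ 0.0360.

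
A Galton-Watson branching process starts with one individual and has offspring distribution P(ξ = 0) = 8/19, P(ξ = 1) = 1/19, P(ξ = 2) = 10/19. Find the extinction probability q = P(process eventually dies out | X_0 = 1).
q = 4/5

The pgf is f(s) = 8/19 + 1/19·s + 10/19·s². The extinction probability q is the smallest fixed point of f in [0, 1]. Setting s = f(s):
  10/19·s² + (1/19 − 1)·s + 8/19 = 0
  10/19·s² − (8/19 + 10/19)·s + 8/19 = 0
which factors as (s − 1)·(10/19·s − 8/19) = 0, giving roots s = 1 and s = (8/19)/(10/19) = 4/5.
Mean offspring μ = 1/19 + 2·10/19 = 21/19 > 1 (supercritical), so q < 1. The extinction probability is the smaller root: q = (8/19)/(10/19) = 4/5.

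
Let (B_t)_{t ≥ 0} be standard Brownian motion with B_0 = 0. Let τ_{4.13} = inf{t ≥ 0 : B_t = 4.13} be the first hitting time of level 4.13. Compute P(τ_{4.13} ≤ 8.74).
P(τ_{4.13} ≤ 8.74) = 2(1 − Φ(4.13/√8.74)) = 2(1 − Φ(1.3970)) ≈ 0.1624

By the reflection principle for standard BM, P(τ_b ≤ t) = 2 · P(B_t ≥ b). Since B_t ~ N(0, t), P(B_t ≥ 4.13) = 1 − Φ(4.13/√t) = 1 − Φ(4.13/√8.74) = 1 − Φ(1.3970) ≈ 0.08121. Doubling: P(τ_{4.13} ≤ 8.74) ≈ 2 · 0.08121 = 0.16242 ≈ 0.1624.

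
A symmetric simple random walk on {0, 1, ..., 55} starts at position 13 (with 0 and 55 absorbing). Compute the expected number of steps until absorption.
E[τ | X_0 = 13] = 546

Let v_k = E[τ | X_0 = k]. Boundary: v_0 = v_55 = 0. Recurrence: v_k = 1 + (v_{k-1} + v_{k+1})/2 for 1 ≤ k ≤ 54. The particular solution to v_k − (v_{k-1} + v_{k+1})/2 = 1 is v_k = −k^2. Adding homogeneous solution A + B k and matching boundaries gives v_k = k (55 − k). Substituting k = 13: v_13 = 13 · 42 = 546.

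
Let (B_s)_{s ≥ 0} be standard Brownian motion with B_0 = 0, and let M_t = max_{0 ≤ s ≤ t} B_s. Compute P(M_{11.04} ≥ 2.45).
P(M_{11.04} ≥ 2.45) = 2·P(B_{11.04} ≥ 2.45) = 2(1 − Φ(2.45/√11.04)) ≈ 0.4609

By the reflection principle for Brownian motion, P(M_t ≥ a) = 2 · P(B_t ≥ a) for a ≥ 0. Since B_t ~ N(0, t), P(B_t ≥ 2.45) = 1 − Φ(2.45/√t) = 1 − Φ(2.45/√11.04) = 1 − Φ(0.7374). So
  P(M_{11.04} ≥ 2.45) = 2(1 − Φ(0.7374)) ≈ 0.4609.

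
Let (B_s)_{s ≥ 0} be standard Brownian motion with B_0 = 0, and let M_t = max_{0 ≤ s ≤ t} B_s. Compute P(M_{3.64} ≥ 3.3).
P(M_{3.64} ≥ 3.3) = 2·P(B_{3.64} ≥ 3.3) = 2(1 − Φ(3.3/√3.64)) ≈ 0.0837

By the reflection principle for Brownian motion, P(M_t ≥ a) = 2 · P(B_t ≥ a) for a ≥ 0. Since B_t ~ N(0, t), P(B_t ≥ 3.3) = 1 − Φ(3.3/√t) = 1 − Φ(3.3/√3.64) = 1 − Φ(1.7297). So
  P(M_{3.64} ≥ 3.3) = 2(1 − Φ(1.7297)) ≈ 0.0837.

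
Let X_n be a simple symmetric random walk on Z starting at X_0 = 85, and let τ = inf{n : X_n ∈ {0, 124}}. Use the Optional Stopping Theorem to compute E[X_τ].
E[X_τ] = 85

X_n is a martingale and τ is a bounded-mean stopping time (indeed τ is finite a.s. with bounded expectation since the walk is in a bounded region). By the OST, E[X_τ] = E[X_0] = 85. Equivalently: E[X_τ] = 124 · P(hit 124 first) + 0 · P(hit 0 first) = 124 · (85/124) = 85.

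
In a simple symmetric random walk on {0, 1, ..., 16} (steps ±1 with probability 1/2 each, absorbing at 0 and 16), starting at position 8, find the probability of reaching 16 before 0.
P(hit 16 before 0) = 8/16 = 1/2

Let u_k = P(hit 16 before 0 | start at k). Then u_0 = 0, u_16 = 1, and u_k = u_{k-1}/2 + u_{k+1}/2 for 1 ≤ k ≤ 15. This harmonic recurrence is solved by u_k = k/16, giving u_8 = 8/16 = 1/2.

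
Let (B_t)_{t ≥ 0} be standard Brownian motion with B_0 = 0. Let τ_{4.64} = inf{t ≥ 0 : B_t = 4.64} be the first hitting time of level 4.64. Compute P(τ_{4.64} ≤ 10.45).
P(τ_{4.64} ≤ 10.45) = 2(1 − Φ(4.64/√10.45)) = 2(1 − Φ(1.4354)) ≈ 0.1512

By the reflection principle for standard BM, P(τ_b ≤ t) = 2 · P(B_t ≥ b). Since B_t ~ N(0, t), P(B_t ≥ 4.64) = 1 − Φ(4.64/√t) = 1 − Φ(4.64/√10.45) = 1 − Φ(1.4354) ≈ 0.07559. Doubling: P(τ_{4.64} ≤ 10.45) ≈ 2 · 0.07559 = 0.15118 ≈ 0.1512.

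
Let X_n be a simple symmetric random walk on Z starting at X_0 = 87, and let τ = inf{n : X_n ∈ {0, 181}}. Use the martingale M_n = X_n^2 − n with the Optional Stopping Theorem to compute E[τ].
E[τ] = 8178

M_n = X_n^2 − n is a martingale (since E[X_{n+1}^2 | F_n] = X_n^2 + 1). By OST (τ has finite mean in a bounded region), E[M_τ] = E[M_0] = X_0^2 − 0 = 87^2 = 7569. Also E[M_τ] = E[X_τ^2] − E[τ]. The walk exits at 0 or 181, with P(hit 181 first) = 87/181, so E[X_τ^2] = 181^2 · 87/181 + 0 = 15747. Thus E[τ] = E[X_τ^2] − E[M_τ] = 15747 − 7569 = 8178 = 87(181 − 87) = 8178.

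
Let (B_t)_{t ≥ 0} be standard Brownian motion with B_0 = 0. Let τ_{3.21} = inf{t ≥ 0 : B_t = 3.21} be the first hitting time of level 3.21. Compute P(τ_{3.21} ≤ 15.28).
P(τ_{3.21} ≤ 15.28) = 2(1 − Φ(3.21/√15.28)) = 2(1 − Φ(0.8212)) ≈ 0.4115

By the reflection principle for standard BM, P(τ_b ≤ t) = 2 · P(B_t ≥ b). Since B_t ~ N(0, t), P(B_t ≥ 3.21) = 1 − Φ(3.21/√t) = 1 − Φ(3.21/√15.28) = 1 − Φ(0.8212) ≈ 0.20577. Doubling: P(τ_{3.21} ≤ 15.28) ≈ 2 · 0.20577 = 0.41154 ≈ 0.4115.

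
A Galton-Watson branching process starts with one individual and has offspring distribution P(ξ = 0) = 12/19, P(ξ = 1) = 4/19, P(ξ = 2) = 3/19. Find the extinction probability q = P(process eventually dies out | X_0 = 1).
q = 1

Mean offspring μ = 0·12/19 + 1·4/19 + 2·3/19 = 10/19 ≤ 1. For μ ≤ 1 with offspring not concentrated at 1, the Galton-Watson process goes extinct almost surely, so q = 1.
(Algebraic check: The pgf is f(s) = 12/19 + 4/19·s + 3/19·s². The extinction probability q is the smallest fixed point of f in [0, 1]. Setting s = f(s):
  3/19·s² + (4/19 − 1)·s + 12/19 = 0
  3/19·s² − (12/19 + 3/19)·s + 12/19 = 0
which factors as (s − 1)·(3/19·s − 12/19) = 0, giving roots s = 1 and s = (12/19)/(3/19) = 4. Since 4 ≥ 1, the smallest root in [0, 1] is s = 1.)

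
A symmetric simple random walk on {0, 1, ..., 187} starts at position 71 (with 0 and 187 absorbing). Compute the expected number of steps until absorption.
E[τ | X_0 = 71] = 8236

Let v_k = E[τ | X_0 = k]. Boundary: v_0 = v_187 = 0. Recurrence: v_k = 1 + (v_{k-1} + v_{k+1})/2 for 1 ≤ k ≤ 186. The particular solution to v_k − (v_{k-1} + v_{k+1})/2 = 1 is v_k = −k^2. Adding homogeneous solution A + B k and matching boundaries gives v_k = k (187 − k). Substituting k = 71: v_71 = 71 · 116 = 8236.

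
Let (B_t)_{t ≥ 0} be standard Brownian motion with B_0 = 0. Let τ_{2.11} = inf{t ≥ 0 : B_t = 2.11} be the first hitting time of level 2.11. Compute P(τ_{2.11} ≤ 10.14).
P(τ_{2.11} ≤ 10.14) = 2(1 − Φ(2.11/√10.14)) = 2(1 − Φ(0.6626)) ≈ 0.5076

By the reflection principle for standard BM, P(τ_b ≤ t) = 2 · P(B_t ≥ b). Since B_t ~ N(0, t), P(B_t ≥ 2.11) = 1 − Φ(2.11/√t) = 1 − Φ(2.11/√10.14) = 1 − Φ(0.6626) ≈ 0.25379. Doubling: P(τ_{2.11} ≤ 10.14) ≈ 2 · 0.25379 = 0.50758 ≈ 0.5076.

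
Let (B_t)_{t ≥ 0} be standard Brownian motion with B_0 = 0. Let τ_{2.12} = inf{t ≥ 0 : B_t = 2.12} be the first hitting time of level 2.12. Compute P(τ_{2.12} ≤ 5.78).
P(τ_{2.12} ≤ 5.78) = 2(1 − Φ(2.12/√5.78)) = 2(1 − Φ(0.8818)) ≈ 0.3779

By the reflection principle for standard BM, P(τ_b ≤ t) = 2 · P(B_t ≥ b). Since B_t ~ N(0, t), P(B_t ≥ 2.12) = 1 − Φ(2.12/√t) = 1 − Φ(2.12/√5.78) = 1 − Φ(0.8818) ≈ 0.18894. Doubling: P(τ_{2.12} ≤ 5.78) ≈ 2 · 0.18894 = 0.37788 ≈ 0.3779.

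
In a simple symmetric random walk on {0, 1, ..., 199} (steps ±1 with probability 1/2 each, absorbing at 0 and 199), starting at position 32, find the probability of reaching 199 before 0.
P(hit 199 before 0) = 32/199

Let u_k = P(hit 199 before 0 | start at k). Then u_0 = 0, u_199 = 1, and u_k = u_{k-1}/2 + u_{k+1}/2 for 1 ≤ k ≤ 198. This harmonic recurrence is solved by u_k = k/199, giving u_32 = 32/199.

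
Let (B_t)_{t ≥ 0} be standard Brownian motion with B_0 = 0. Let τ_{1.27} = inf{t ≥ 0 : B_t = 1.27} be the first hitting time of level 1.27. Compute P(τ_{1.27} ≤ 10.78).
P(τ_{1.27} ≤ 10.78) = 2(1 − Φ(1.27/√10.78)) = 2(1 − Φ(0.3868)) ≈ 0.6989

By the reflection principle for standard BM, P(τ_b ≤ t) = 2 · P(B_t ≥ b). Since B_t ~ N(0, t), P(B_t ≥ 1.27) = 1 − Φ(1.27/√t) = 1 − Φ(1.27/√10.78) = 1 − Φ(0.3868) ≈ 0.34945. Doubling: P(τ_{1.27} ≤ 10.78) ≈ 2 · 0.34945 = 0.69890 ≈ 0.6989.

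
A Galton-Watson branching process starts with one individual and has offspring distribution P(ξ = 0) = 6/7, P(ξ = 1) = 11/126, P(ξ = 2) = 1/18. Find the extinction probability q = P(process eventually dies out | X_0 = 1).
q = 1

Mean offspring μ = 0·6/7 + 1·11/126 + 2·1/18 = 25/126 ≤ 1. For μ ≤ 1 with offspring not concentrated at 1, the Galton-Watson process goes extinct almost surely, so q = 1.
(Algebraic check: The pgf is f(s) = 6/7 + 11/126·s + 1/18·s². The extinction probability q is the smallest fixed point of f in [0, 1]. Setting s = f(s):
  1/18·s² + (11/126 − 1)·s + 6/7 = 0
  1/18·s² − (6/7 + 1/18)·s + 6/7 = 0
which factors as (s − 1)·(1/18·s − 6/7) = 0, giving roots s = 1 and s = (6/7)/(1/18) = 108/7. Since 108/7 ≥ 1, the smallest root in [0, 1] is s = 1.)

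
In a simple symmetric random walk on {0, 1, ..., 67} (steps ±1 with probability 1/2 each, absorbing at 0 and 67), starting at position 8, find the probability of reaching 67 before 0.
P(hit 67 before 0) = 8/67

Let u_k = P(hit 67 before 0 | start at k). Then u_0 = 0, u_67 = 1, and u_k = u_{k-1}/2 + u_{k+1}/2 for 1 ≤ k ≤ 66. This harmonic recurrence is solved by u_k = k/67, giving u_8 = 8/67.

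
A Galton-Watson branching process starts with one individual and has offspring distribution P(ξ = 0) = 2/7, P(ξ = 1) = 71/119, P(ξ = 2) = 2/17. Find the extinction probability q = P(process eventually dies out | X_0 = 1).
q = 1

Mean offspring μ = 0·2/7 + 1·71/119 + 2·2/17 = 99/119 ≤ 1. For μ ≤ 1 with offspring not concentrated at 1, the Galton-Watson process goes extinct almost surely, so q = 1.
(Algebraic check: The pgf is f(s) = 2/7 + 71/119·s + 2/17·s². The extinction probability q is the smallest fixed point of f in [0, 1]. Setting s = f(s):
  2/17·s² + (71/119 − 1)·s + 2/7 = 0
  2/17·s² − (2/7 + 2/17)·s + 2/7 = 0
which factors as (s − 1)·(2/17·s − 2/7) = 0, giving roots s = 1 and s = (2/7)/(2/17) = 17/7. Since 17/7 ≥ 1, the smallest root in [0, 1] is s = 1.)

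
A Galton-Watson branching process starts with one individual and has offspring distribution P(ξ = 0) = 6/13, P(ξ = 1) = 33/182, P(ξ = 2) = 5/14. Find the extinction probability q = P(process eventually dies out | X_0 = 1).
q = 1

Mean offspring μ = 0·6/13 + 1·33/182 + 2·5/14 = 163/182 ≤ 1. For μ ≤ 1 with offspring not concentrated at 1, the Galton-Watson process goes extinct almost surely, so q = 1.
(Algebraic check: The pgf is f(s) = 6/13 + 33/182·s + 5/14·s². The extinction probability q is the smallest fixed point of f in [0, 1]. Setting s = f(s):
  5/14·s² + (33/182 − 1)·s + 6/13 = 0
  5/14·s² − (6/13 + 5/14)·s + 6/13 = 0
which factors as (s − 1)·(5/14·s − 6/13) = 0, giving roots s = 1 and s = (6/13)/(5/14) = 84/65. Since 84/65 ≥ 1, the smallest root in [0, 1] is s = 1.)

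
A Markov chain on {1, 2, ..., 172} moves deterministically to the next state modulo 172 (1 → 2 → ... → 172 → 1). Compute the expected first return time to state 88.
E[T_88 | X_0 = 88] = 172

The chain cycles deterministically, so starting at state 88 it returns in exactly 172 steps. Equivalently, the stationary distribution is uniform π_j = 1/172 for every state j, so by Kac's formula E[T_88] = 1/π_88 = 172.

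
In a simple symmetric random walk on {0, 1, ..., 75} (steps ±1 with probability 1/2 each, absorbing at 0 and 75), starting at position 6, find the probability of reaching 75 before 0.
P(hit 75 before 0) = 6/75 = 2/25

Let u_k = P(hit 75 before 0 | start at k). Then u_0 = 0, u_75 = 1, and u_k = u_{k-1}/2 + u_{k+1}/2 for 1 ≤ k ≤ 74. This harmonic recurrence is solved by u_k = k/75, giving u_6 = 6/75 = 2/25.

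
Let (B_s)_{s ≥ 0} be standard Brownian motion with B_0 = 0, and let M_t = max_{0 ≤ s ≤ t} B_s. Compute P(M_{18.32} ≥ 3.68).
P(M_{18.32} ≥ 3.68) = 2·P(B_{18.32} ≥ 3.68) = 2(1 − Φ(3.68/√18.32)) ≈ 0.3899

By the reflection principle for Brownian motion, P(M_t ≥ a) = 2 · P(B_t ≥ a) for a ≥ 0. Since B_t ~ N(0, t), P(B_t ≥ 3.68) = 1 − Φ(3.68/√t) = 1 − Φ(3.68/√18.32) = 1 − Φ(0.8598). So
  P(M_{18.32} ≥ 3.68) = 2(1 − Φ(0.8598)) ≈ 0.3899.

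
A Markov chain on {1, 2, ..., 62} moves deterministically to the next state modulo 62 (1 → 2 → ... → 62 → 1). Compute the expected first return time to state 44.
E[T_44 | X_0 = 44] = 62

The chain cycles deterministically, so starting at state 44 it returns in exactly 62 steps. Equivalently, the stationary distribution is uniform π_j = 1/62 for every state j, so by Kac's formula E[T_44] = 1/π_44 = 62.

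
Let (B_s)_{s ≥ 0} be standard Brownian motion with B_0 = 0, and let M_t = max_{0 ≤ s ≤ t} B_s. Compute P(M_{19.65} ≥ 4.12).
P(M_{19.65} ≥ 4.12) = 2·P(B_{19.65} ≥ 4.12) = 2(1 − Φ(4.12/√19.65)) ≈ 0.3527

By the reflection principle for Brownian motion, P(M_t ≥ a) = 2 · P(B_t ≥ a) for a ≥ 0. Since B_t ~ N(0, t), P(B_t ≥ 4.12) = 1 − Φ(4.12/√t) = 1 − Φ(4.12/√19.65) = 1 − Φ(0.9294). So
  P(M_{19.65} ≥ 4.12) = 2(1 − Φ(0.9294)) ≈ 0.3527.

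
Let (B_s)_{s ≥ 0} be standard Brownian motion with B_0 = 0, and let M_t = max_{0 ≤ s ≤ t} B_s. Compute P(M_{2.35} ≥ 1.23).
P(M_{2.35} ≥ 1.23) = 2·P(B_{2.35} ≥ 1.23) = 2(1 − Φ(1.23/√2.35)) ≈ 0.4223

By the reflection principle for Brownian motion, P(M_t ≥ a) = 2 · P(B_t ≥ a) for a ≥ 0. Since B_t ~ N(0, t), P(B_t ≥ 1.23) = 1 − Φ(1.23/√t) = 1 − Φ(1.23/√2.35) = 1 − Φ(0.8024). So
  P(M_{2.35} ≥ 1.23) = 2(1 − Φ(0.8024)) ≈ 0.4223.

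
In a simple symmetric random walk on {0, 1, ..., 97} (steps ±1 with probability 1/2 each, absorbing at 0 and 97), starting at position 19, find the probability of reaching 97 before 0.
P(hit 97 before 0) = 19/97

Let u_k = P(hit 97 before 0 | start at k). Then u_0 = 0, u_97 = 1, and u_k = u_{k-1}/2 + u_{k+1}/2 for 1 ≤ k ≤ 96. This harmonic recurrence is solved by u_k = k/97, giving u_19 = 19/97.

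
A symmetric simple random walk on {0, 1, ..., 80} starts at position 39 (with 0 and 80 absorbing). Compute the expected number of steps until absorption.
E[τ | X_0 = 39] = 1599

Let v_k = E[τ | X_0 = k]. Boundary: v_0 = v_80 = 0. Recurrence: v_k = 1 + (v_{k-1} + v_{k+1})/2 for 1 ≤ k ≤ 79. The particular solution to v_k − (v_{k-1} + v_{k+1})/2 = 1 is v_k = −k^2. Adding homogeneous solution A + B k and matching boundaries gives v_k = k (80 − k). Substituting k = 39: v_39 = 39 · 41 = 1599.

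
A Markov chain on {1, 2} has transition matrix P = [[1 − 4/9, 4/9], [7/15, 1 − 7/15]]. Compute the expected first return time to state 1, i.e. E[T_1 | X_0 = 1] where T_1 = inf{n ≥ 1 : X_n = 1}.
E[T_1 | X_0 = 1] = 1/π_1 = 41/21

For an irreducible recurrent Markov chain with stationary distribution π, E[T_i | X_0 = i] = 1/π_i (Kac's formula). Here π_1 = (7/15)/(4/9 + 7/15) = (7/15)/(41/45) = 21/41, so E[T_1 | X_0 = 1] = 1/π_1 = (4/9 + 7/15)/(7/15) = (41/45)/(7/15) = 41/21.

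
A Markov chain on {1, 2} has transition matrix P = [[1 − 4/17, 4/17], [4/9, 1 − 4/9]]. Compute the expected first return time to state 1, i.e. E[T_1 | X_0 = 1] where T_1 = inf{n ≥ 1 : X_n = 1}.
E[T_1 | X_0 = 1] = 1/π_1 = 26/17

For an irreducible recurrent Markov chain with stationary distribution π, E[T_i | X_0 = i] = 1/π_i (Kac's formula). Here π_1 = (4/9)/(4/17 + 4/9) = (4/9)/(104/153) = 17/26, so E[T_1 | X_0 = 1] = 1/π_1 = (4/17 + 4/9)/(4/9) = (104/153)/(4/9) = 26/17.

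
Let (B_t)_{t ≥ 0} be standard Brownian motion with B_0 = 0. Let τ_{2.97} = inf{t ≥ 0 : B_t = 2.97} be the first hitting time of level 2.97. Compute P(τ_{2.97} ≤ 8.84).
P(τ_{2.97} ≤ 8.84) = 2(1 − Φ(2.97/√8.84)) = 2(1 − Φ(0.9989)) ≈ 0.3178

By the reflection principle for standard BM, P(τ_b ≤ t) = 2 · P(B_t ≥ b). Since B_t ~ N(0, t), P(B_t ≥ 2.97) = 1 − Φ(2.97/√t) = 1 − Φ(2.97/√8.84) = 1 − Φ(0.9989) ≈ 0.15892. Doubling: P(τ_{2.97} ≤ 8.84) ≈ 2 · 0.15892 = 0.31784 ≈ 0.3178.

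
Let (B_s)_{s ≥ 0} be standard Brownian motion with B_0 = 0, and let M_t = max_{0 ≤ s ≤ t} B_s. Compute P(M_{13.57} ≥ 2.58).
P(M_{13.57} ≥ 2.58) = 2·P(B_{13.57} ≥ 2.58) = 2(1 − Φ(2.58/√13.57)) ≈ 0.4837

By the reflection principle for Brownian motion, P(M_t ≥ a) = 2 · P(B_t ≥ a) for a ≥ 0. Since B_t ~ N(0, t), P(B_t ≥ 2.58) = 1 − Φ(2.58/√t) = 1 − Φ(2.58/√13.57) = 1 − Φ(0.7004). So
  P(M_{13.57} ≥ 2.58) = 2(1 − Φ(0.7004)) ≈ 0.4837.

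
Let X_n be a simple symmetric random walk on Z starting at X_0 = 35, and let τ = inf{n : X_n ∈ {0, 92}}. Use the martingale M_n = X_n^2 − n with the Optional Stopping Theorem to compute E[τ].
E[τ] = 1995

M_n = X_n^2 − n is a martingale (since E[X_{n+1}^2 | F_n] = X_n^2 + 1). By OST (τ has finite mean in a bounded region), E[M_τ] = E[M_0] = X_0^2 − 0 = 35^2 = 1225. Also E[M_τ] = E[X_τ^2] − E[τ]. The walk exits at 0 or 92, with P(hit 92 first) = 35/92, so E[X_τ^2] = 92^2 · 35/92 + 0 = 3220. Thus E[τ] = E[X_τ^2] − E[M_τ] = 3220 − 1225 = 1995 = 35(92 − 35) = 1995.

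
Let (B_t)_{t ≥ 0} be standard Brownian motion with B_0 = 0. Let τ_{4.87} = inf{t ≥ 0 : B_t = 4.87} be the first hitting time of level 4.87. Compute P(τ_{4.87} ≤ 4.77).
P(τ_{4.87} ≤ 4.77) = 2(1 − Φ(4.87/√4.77)) = 2(1 − Φ(2.2298)) ≈ 0.0258

By the reflection principle for standard BM, P(τ_b ≤ t) = 2 · P(B_t ≥ b). Since B_t ~ N(0, t), P(B_t ≥ 4.87) = 1 − Φ(4.87/√t) = 1 − Φ(4.87/√4.77) = 1 − Φ(2.2298) ≈ 0.01288. Doubling: P(τ_{4.87} ≤ 4.77) ≈ 2 · 0.01288 = 0.02576 ≈ 0.0258.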